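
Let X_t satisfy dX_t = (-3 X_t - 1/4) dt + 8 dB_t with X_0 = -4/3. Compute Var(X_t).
Var(X_t) = 32/3 - 32*exp(-6*t)/3

The variance V(t) = Var(X_t) satisfies V'(t) = 2 a V(t) + c^2 with V(0) = 0 (drift coefficient is linear in X, diffusion is constant). With a = -3, c = 8, the solution is
  V(t) = (c^2 / (2 a)) * (exp(2 a t) - 1)
       = (8^2 / (2*(-3))) * (exp((-6) t) - 1)
       = 32/3 - 32*exp(-6*t)/3.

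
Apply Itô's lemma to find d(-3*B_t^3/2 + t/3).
d(-3*B_t^3/2 + t/3) = (1/3 - 9*B_t/2) dt + (-9*B_t^2/2) dB_t

Itô's formula for f(t, x): d f(t, B_t) = (f_t + (1/2) f_xx) dt + f_x dB_t. Compute partials of f(t, x) = t/3 - 3*x^3/2:
  f_t(t,x)  = 1/3
  f_x(t,x)  = -9*x^2/2
  f_xx(t,x) = -9*x
Assemble drift = f_t + (1/2) f_xx = 1/3 - 9*x/2 and diffusion = f_x = -9*x^2/2. Substituting x = B_t:
  d(-3*B_t^3/2 + t/3) = (1/3 - 9*B_t/2) dt + (-9*B_t^2/2) dB_t.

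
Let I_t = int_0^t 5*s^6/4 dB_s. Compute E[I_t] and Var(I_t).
E[I_t] = 0; Var(I_t) = 25*t^13/208

The Itô integral of a deterministic integrand f(s) has mean 0 because each increment f(s) * (B_{s+ds} - B_s) has mean 0. By the Itô isometry:
  Var( int_0^t f(s) dB_s ) = E[ (int_0^t f(s) dB_s)^2 ] = int_0^t f(s)^2 ds.
Here f(s) = 5*s^6/4, so f(s)^2 = 25*s^12/16. Integrate:
  int_0^t (25*s^12/16) ds = 25*t^13/208.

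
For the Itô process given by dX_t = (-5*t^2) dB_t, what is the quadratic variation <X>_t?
<X>_t = 5*t^5

For an Itô process dX_t = a(t) dt + b(t) dB_t, the quadratic variation is <X>_t = int_0^t b(s)^2 ds (the drift term does not contribute). Here b(s) = -5*s^2, so
  b(s)^2 = 25*s^4.
Integrating from 0 to t:
  <X>_t = int_0^t (25*s^4) ds = 5*t^5.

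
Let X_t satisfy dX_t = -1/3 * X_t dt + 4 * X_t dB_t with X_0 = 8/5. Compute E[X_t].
E[X_t] = 8*exp(-t/3)/5

For GBM dX = mu X dt + sigma X dB with X_0 = x_0, apply Itô to Y = log X: dY = (mu - sigma^2/2) dt + sigma dB, so Y_t = log(x_0) + (mu - sigma^2/2) t + sigma B_t and hence X_t = x_0 * exp((mu - sigma^2/2) t + sigma B_t).
With mu = -1/3, sigma = 4, x_0 = 8/5, this gives:
  X_t = 8/5 * exp((-25/3) * t + (4) * B_t).
Since sigma*B_t ~ Normal(0, sigma^2 t), E[exp(sigma*B_t)] = exp(sigma^2 t / 2); so E[X_t] = x_0 * exp((mu - sigma^2/2) t) * exp(sigma^2 t / 2) = x_0 * exp(mu t) = 8*exp(-t/3)/5.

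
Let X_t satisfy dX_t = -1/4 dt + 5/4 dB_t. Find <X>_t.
<X>_t = 25*t/16

For an Itô process dX_t = a(t) dt + b(t) dB_t, the quadratic variation is <X>_t = int_0^t b(s)^2 ds (the drift term does not contribute). Here b(s) = 5/4, so
  b(s)^2 = 25/16.
Integrating from 0 to t:
  <X>_t = int_0^t (25/16) ds = 25*t/16.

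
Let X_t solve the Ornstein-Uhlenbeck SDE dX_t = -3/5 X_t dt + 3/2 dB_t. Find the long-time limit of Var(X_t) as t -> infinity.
lim Var(X_t) = 15/8

The OU SDE dX = -theta X dt + sigma dB admits the integrating factor exp(theta t): d(exp(theta t) X_t) = sigma exp(theta t) dB_t. Integrating from 0 to t gives X_t = x_0 * exp(-theta t) + sigma * int_0^t exp(-theta (t-s)) dB_s for any initial x_0. The Itô integral has variance (by the Itô isometry) sigma^2 * int_0^t exp(-2 theta (t - s)) ds = sigma^2 * (1 - exp(-2 theta t)) / (2 theta), independent of x_0.
With theta = 3/5, sigma = 3/2:
  Var(X_t) = (3/2)^2 * (1 - exp(-2*3/5 t)) / (2 * 3/5) = 15/8 - 15*exp(-6*t/5)/8.
As t -> infinity, exp(-2*3/5 t) -> 0, so the stationary variance is sigma^2 / (2 theta) = 15/8.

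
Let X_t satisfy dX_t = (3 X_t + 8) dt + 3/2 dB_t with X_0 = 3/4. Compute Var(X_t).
Var(X_t) = 3*exp(6*t)/8 - 3/8

The variance V(t) = Var(X_t) satisfies V'(t) = 2 a V(t) + c^2 with V(0) = 0 (drift coefficient is linear in X, diffusion is constant). With a = 3, c = 3/2, the solution is
  V(t) = (c^2 / (2 a)) * (exp(2 a t) - 1)
       = ((3/2)^2 / (2*3)) * (exp(6 t) - 1)
       = 3*exp(6*t)/8 - 3/8.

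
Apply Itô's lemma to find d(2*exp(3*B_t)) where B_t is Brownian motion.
d(2*exp(3*B_t)) = (9*exp(3*B_t)) dt + (6*exp(3*B_t)) dB_t

Itô's formula for f(B_t) gives d f(B_t) = f'(B_t) dB_t + (1/2) f''(B_t) dt. Compute derivatives of f(x) = 2*exp(3*x):
  f'(x)  = 6*exp(3*x)
  f''(x) = 18*exp(3*x)
Substitute x = B_t and multiply the f'' term by 1/2:
  drift     = (1/2) * (18*exp(3*x)) evaluated at B_t = 9*exp(3*B_t)
  diffusion = (6*exp(3*x)) evaluated at B_t = 6*exp(3*B_t)
Therefore d(2*exp(3*B_t)) = (9*exp(3*B_t)) dt + (6*exp(3*B_t)) dB_t.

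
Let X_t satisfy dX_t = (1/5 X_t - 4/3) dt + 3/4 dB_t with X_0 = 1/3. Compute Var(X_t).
Var(X_t) = 45*exp(2*t/5)/32 - 45/32

The variance V(t) = Var(X_t) satisfies V'(t) = 2 a V(t) + c^2 with V(0) = 0 (drift coefficient is linear in X, diffusion is constant). With a = 1/5, c = 3/4, the solution is
  V(t) = (c^2 / (2 a)) * (exp(2 a t) - 1)
       = ((3/4)^2 / (2*(1/5))) * (exp((2/5) t) - 1)
       = 45*exp(2*t/5)/32 - 45/32.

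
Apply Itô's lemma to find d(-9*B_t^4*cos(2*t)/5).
d(-9*B_t^4*cos(2*t)/5) = (18*B_t^2*(B_t^2*sin(2*t) - 3*cos(2*t))/5) dt + (-36*B_t^3*cos(2*t)/5) dB_t

Itô's formula for f(t, x): d f(t, B_t) = (f_t + (1/2) f_xx) dt + f_x dB_t. Compute partials of f(t, x) = -9*x^4*cos(2*t)/5:
  f_t(t,x)  = 18*x^4*sin(2*t)/5
  f_x(t,x)  = -36*x^3*cos(2*t)/5
  f_xx(t,x) = -108*x^2*cos(2*t)/5
Assemble drift = f_t + (1/2) f_xx = 18*x^2*(x^2*sin(2*t) - 3*cos(2*t))/5 and diffusion = f_x = -36*x^3*cos(2*t)/5. Substituting x = B_t:
  d(-9*B_t^4*cos(2*t)/5) = (18*B_t^2*(B_t^2*sin(2*t) - 3*cos(2*t))/5) dt + (-36*B_t^3*cos(2*t)/5) dB_t.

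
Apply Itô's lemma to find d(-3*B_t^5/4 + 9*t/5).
d(-3*B_t^5/4 + 9*t/5) = (9/5 - 15*B_t^3/2) dt + (-15*B_t^4/4) dB_t

Itô's formula for f(t, x): d f(t, B_t) = (f_t + (1/2) f_xx) dt + f_x dB_t. Compute partials of f(t, x) = 9*t/5 - 3*x^5/4:
  f_t(t,x)  = 9/5
  f_x(t,x)  = -15*x^4/4
  f_xx(t,x) = -15*x^3
Assemble drift = f_t + (1/2) f_xx = 9/5 - 15*x^3/2 and diffusion = f_x = -15*x^4/4. Substituting x = B_t:
  d(-3*B_t^5/4 + 9*t/5) = (9/5 - 15*B_t^3/2) dt + (-15*B_t^4/4) dB_t.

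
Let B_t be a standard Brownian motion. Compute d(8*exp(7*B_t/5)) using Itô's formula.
d(8*exp(7*B_t/5)) = (196*exp(7*B_t/5)/25) dt + (56*exp(7*B_t/5)/5) dB_t

Itô's formula for f(B_t) gives d f(B_t) = f'(B_t) dB_t + (1/2) f''(B_t) dt. Compute derivatives of f(x) = 8*exp(7*x/5):
  f'(x)  = 56*exp(7*x/5)/5
  f''(x) = 392*exp(7*x/5)/25
Substitute x = B_t and multiply the f'' term by 1/2:
  drift     = (1/2) * (392*exp(7*x/5)/25) evaluated at B_t = 196*exp(7*B_t/5)/25
  diffusion = (56*exp(7*x/5)/5) evaluated at B_t = 56*exp(7*B_t/5)/5
Therefore d(8*exp(7*B_t/5)) = (196*exp(7*B_t/5)/25) dt + (56*exp(7*B_t/5)/5) dB_t.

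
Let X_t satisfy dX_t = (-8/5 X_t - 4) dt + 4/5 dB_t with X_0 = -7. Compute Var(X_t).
Var(X_t) = 1/5 - exp(-16*t/5)/5

The variance V(t) = Var(X_t) satisfies V'(t) = 2 a V(t) + c^2 with V(0) = 0 (drift coefficient is linear in X, diffusion is constant). With a = -8/5, c = 4/5, the solution is
  V(t) = (c^2 / (2 a)) * (exp(2 a t) - 1)
       = ((4/5)^2 / (2*(-8/5))) * (exp((-16/5) t) - 1)
       = 1/5 - exp(-16*t/5)/5.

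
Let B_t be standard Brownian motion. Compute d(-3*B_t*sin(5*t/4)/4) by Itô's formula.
d(-3*B_t*sin(5*t/4)/4) = (-15*B_t*cos(5*t/4)/16) dt + (-3*sin(5*t/4)/4) dB_t

Itô's formula for f(t, x): d f(t, B_t) = (f_t + (1/2) f_xx) dt + f_x dB_t. Compute partials of f(t, x) = -3*x*sin(5*t/4)/4:
  f_t(t,x)  = -15*x*cos(5*t/4)/16
  f_x(t,x)  = -3*sin(5*t/4)/4
  f_xx(t,x) = 0
Assemble drift = f_t + (1/2) f_xx = -15*x*cos(5*t/4)/16 and diffusion = f_x = -3*sin(5*t/4)/4. Substituting x = B_t:
  d(-3*B_t*sin(5*t/4)/4) = (-15*B_t*cos(5*t/4)/16) dt + (-3*sin(5*t/4)/4) dB_t.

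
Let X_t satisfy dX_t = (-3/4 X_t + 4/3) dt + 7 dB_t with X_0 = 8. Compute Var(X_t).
Var(X_t) = 98/3 - 98*exp(-3*t/2)/3

The variance V(t) = Var(X_t) satisfies V'(t) = 2 a V(t) + c^2 with V(0) = 0 (drift coefficient is linear in X, diffusion is constant). With a = -3/4, c = 7, the solution is
  V(t) = (c^2 / (2 a)) * (exp(2 a t) - 1)
       = (7^2 / (2*(-3/4))) * (exp((-3/2) t) - 1)
       = 98/3 - 98*exp(-3*t/2)/3.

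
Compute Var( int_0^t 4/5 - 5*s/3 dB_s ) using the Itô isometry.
Var = t*(625*t^2 - 900*t + 432)/675

The Itô integral of a deterministic integrand f(s) has mean 0 because each increment f(s) * (B_{s+ds} - B_s) has mean 0. By the Itô isometry:
  Var( int_0^t f(s) dB_s ) = E[ (int_0^t f(s) dB_s)^2 ] = int_0^t f(s)^2 ds.
Here f(s) = 4/5 - 5*s/3, so f(s)^2 = (25*s - 12)^2/225. Integrate:
  int_0^t ((25*s - 12)^2/225) ds = t*(625*t^2 - 900*t + 432)/675.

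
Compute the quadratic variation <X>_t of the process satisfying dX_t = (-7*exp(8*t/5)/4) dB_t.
<X>_t = 245*exp(16*t/5)/256 - 245/256

For an Itô process dX_t = a(t) dt + b(t) dB_t, the quadratic variation is <X>_t = int_0^t b(s)^2 ds (the drift term does not contribute). Here b(s) = -7*exp(8*s/5)/4, so
  b(s)^2 = 49*exp(16*s/5)/16.
Integrating from 0 to t:
  <X>_t = int_0^t (49*exp(16*s/5)/16) ds = 245*exp(16*t/5)/256 - 245/256.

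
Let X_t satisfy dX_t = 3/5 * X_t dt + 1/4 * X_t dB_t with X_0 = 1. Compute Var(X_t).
Var(X_t) = (exp(t/16) - 1)*exp(6*t/5)

For GBM dX = mu X dt + sigma X dB with X_0 = x_0, apply Itô to Y = log X: dY = (mu - sigma^2/2) dt + sigma dB, so Y_t = log(x_0) + (mu - sigma^2/2) t + sigma B_t and hence X_t = x_0 * exp((mu - sigma^2/2) t + sigma B_t).
With mu = 3/5, sigma = 1/4, x_0 = 1, this gives:
  X_t = 1 * exp((91/160) * t + (1/4) * B_t).
Since sigma*B_t ~ Normal(0, sigma^2 t), E[exp(sigma*B_t)] = exp(sigma^2 t / 2); so E[X_t] = x_0 * exp((mu - sigma^2/2) t) * exp(sigma^2 t / 2) = x_0 * exp(mu t) = exp(3*t/5).
Var(X_t) = E[X_t^2] - (E[X_t])^2 = x_0^2 * exp(2 mu t) * (exp(sigma^2 t) - 1) = (exp(t/16) - 1)*exp(6*t/5).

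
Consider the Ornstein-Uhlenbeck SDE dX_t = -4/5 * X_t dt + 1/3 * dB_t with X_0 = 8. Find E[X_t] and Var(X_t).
E[X_t] = 8*exp(-4*t/5); Var(X_t) = 5/72 - 5*exp(-8*t/5)/72

The OU SDE dX = -theta X dt + sigma dB admits the integrating factor exp(theta t): d(exp(theta t) X_t) = sigma exp(theta t) dB_t. Integrating from 0 to t:
  X_t = x_0 * exp(-theta t) + sigma * int_0^t exp(-theta (t-s)) dB_s.
The Itô integral has mean 0 and (by the Itô isometry) variance sigma^2 * int_0^t exp(-2 theta (t - s)) ds = sigma^2 * (1 - exp(-2 theta t)) / (2 theta).
With theta = 4/5, sigma = 1/3, x_0 = 8:
  E[X_t] = 8 * exp(-4/5 t) = 8*exp(-4*t/5)
  Var(X_t) = (1/3)^2 * (1 - exp(-2*4/5 t)) / (2 * 4/5) = 5/72 - 5*exp(-8*t/5)/72.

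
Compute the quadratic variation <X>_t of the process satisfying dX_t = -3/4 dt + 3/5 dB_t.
<X>_t = 9*t/25

For an Itô process dX_t = a(t) dt + b(t) dB_t, the quadratic variation is <X>_t = int_0^t b(s)^2 ds (the drift term does not contribute). Here b(s) = 3/5, so
  b(s)^2 = 9/25.
Integrating from 0 to t:
  <X>_t = int_0^t (9/25) ds = 9*t/25.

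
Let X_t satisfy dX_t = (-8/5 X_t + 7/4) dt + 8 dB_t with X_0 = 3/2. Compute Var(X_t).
Var(X_t) = 20 - 20*exp(-16*t/5)

The variance V(t) = Var(X_t) satisfies V'(t) = 2 a V(t) + c^2 with V(0) = 0 (drift coefficient is linear in X, diffusion is constant). With a = -8/5, c = 8, the solution is
  V(t) = (c^2 / (2 a)) * (exp(2 a t) - 1)
       = (8^2 / (2*(-8/5))) * (exp((-16/5) t) - 1)
       = 20 - 20*exp(-16*t/5).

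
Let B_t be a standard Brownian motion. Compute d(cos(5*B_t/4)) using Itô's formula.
d(cos(5*B_t/4)) = (-25*cos(5*B_t/4)/32) dt + (-5*sin(5*B_t/4)/4) dB_t

Itô's formula for f(B_t) gives d f(B_t) = f'(B_t) dB_t + (1/2) f''(B_t) dt. Compute derivatives of f(x) = cos(5*x/4):
  f'(x)  = -5*sin(5*x/4)/4
  f''(x) = -25*cos(5*x/4)/16
Substitute x = B_t and multiply the f'' term by 1/2:
  drift     = (1/2) * (-25*cos(5*x/4)/16) evaluated at B_t = -25*cos(5*B_t/4)/32
  diffusion = (-5*sin(5*x/4)/4) evaluated at B_t = -5*sin(5*B_t/4)/4
Therefore d(cos(5*B_t/4)) = (-25*cos(5*B_t/4)/32) dt + (-5*sin(5*B_t/4)/4) dB_t.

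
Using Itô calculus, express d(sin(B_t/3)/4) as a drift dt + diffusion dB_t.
d(sin(B_t/3)/4) = (-sin(B_t/3)/72) dt + (cos(B_t/3)/12) dB_t

Itô's formula for f(B_t) gives d f(B_t) = f'(B_t) dB_t + (1/2) f''(B_t) dt. Compute derivatives of f(x) = sin(x/3)/4:
  f'(x)  = cos(x/3)/12
  f''(x) = -sin(x/3)/36
Substitute x = B_t and multiply the f'' term by 1/2:
  drift     = (1/2) * (-sin(x/3)/36) evaluated at B_t = -sin(B_t/3)/72
  diffusion = (cos(x/3)/12) evaluated at B_t = cos(B_t/3)/12
Therefore d(sin(B_t/3)/4) = (-sin(B_t/3)/72) dt + (cos(B_t/3)/12) dB_t.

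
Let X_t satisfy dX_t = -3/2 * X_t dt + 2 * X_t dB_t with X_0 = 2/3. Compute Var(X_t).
Var(X_t) = (4*exp(4*t) - 4)*exp(-3*t)/9

For GBM dX = mu X dt + sigma X dB with X_0 = x_0, apply Itô to Y = log X: dY = (mu - sigma^2/2) dt + sigma dB, so Y_t = log(x_0) + (mu - sigma^2/2) t + sigma B_t and hence X_t = x_0 * exp((mu - sigma^2/2) t + sigma B_t).
With mu = -3/2, sigma = 2, x_0 = 2/3, this gives:
  X_t = 2/3 * exp((-7/2) * t + (2) * B_t).
Since sigma*B_t ~ Normal(0, sigma^2 t), E[exp(sigma*B_t)] = exp(sigma^2 t / 2); so E[X_t] = x_0 * exp((mu - sigma^2/2) t) * exp(sigma^2 t / 2) = x_0 * exp(mu t) = 2*exp(-3*t/2)/3.
Var(X_t) = E[X_t^2] - (E[X_t])^2 = x_0^2 * exp(2 mu t) * (exp(sigma^2 t) - 1) = (4*exp(4*t) - 4)*exp(-3*t)/9.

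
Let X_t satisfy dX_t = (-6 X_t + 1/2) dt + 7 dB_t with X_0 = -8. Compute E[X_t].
E[X_t] = 1/12 - 97*exp(-6*t)/12

Taking expectations and using E[dB_t] = 0, the mean m(t) = E[X_t] satisfies the ODE m'(t) = a m(t) + b with m(0) = x_0. With a = -6, b = 1/2, x_0 = -8, the solution is
  m(t) = x_0 * exp(a t) + (b/a) * (exp(a t) - 1)
       = (-8) * exp((-6) t) + ((1/2)/(-6)) * (exp((-6) t) - 1)
       = 1/12 - 97*exp(-6*t)/12.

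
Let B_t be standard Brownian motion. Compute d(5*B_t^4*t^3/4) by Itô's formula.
d(5*B_t^4*t^3/4) = (15*B_t^2*t^2*(B_t^2 + 2*t)/4) dt + (5*B_t^3*t^3) dB_t

Itô's formula for f(t, x): d f(t, B_t) = (f_t + (1/2) f_xx) dt + f_x dB_t. Compute partials of f(t, x) = 5*t^3*x^4/4:
  f_t(t,x)  = 15*t^2*x^4/4
  f_x(t,x)  = 5*t^3*x^3
  f_xx(t,x) = 15*t^3*x^2
Assemble drift = f_t + (1/2) f_xx = 15*t^2*x^2*(2*t + x^2)/4 and diffusion = f_x = 5*t^3*x^3. Substituting x = B_t:
  d(5*B_t^4*t^3/4) = (15*B_t^2*t^2*(B_t^2 + 2*t)/4) dt + (5*B_t^3*t^3) dB_t.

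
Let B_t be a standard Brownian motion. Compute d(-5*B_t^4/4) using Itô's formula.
d(-5*B_t^4/4) = (-15*B_t^2/2) dt + (-5*B_t^3) dB_t

Itô's formula for f(B_t) gives d f(B_t) = f'(B_t) dB_t + (1/2) f''(B_t) dt. Compute derivatives of f(x) = -5*x^4/4:
  f'(x)  = -5*x^3
  f''(x) = -15*x^2
Substitute x = B_t and multiply the f'' term by 1/2:
  drift     = (1/2) * (-15*x^2) evaluated at B_t = -15*B_t^2/2
  diffusion = (-5*x^3) evaluated at B_t = -5*B_t^3
Therefore d(-5*B_t^4/4) = (-15*B_t^2/2) dt + (-5*B_t^3) dB_t.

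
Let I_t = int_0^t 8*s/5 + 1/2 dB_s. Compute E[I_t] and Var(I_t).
E[I_t] = 0; Var(I_t) = t*(256*t^2 + 240*t + 75)/300

The Itô integral of a deterministic integrand f(s) has mean 0 because each increment f(s) * (B_{s+ds} - B_s) has mean 0. By the Itô isometry:
  Var( int_0^t f(s) dB_s ) = E[ (int_0^t f(s) dB_s)^2 ] = int_0^t f(s)^2 ds.
Here f(s) = 8*s/5 + 1/2, so f(s)^2 = (16*s + 5)^2/100. Integrate:
  int_0^t ((16*s + 5)^2/100) ds = t*(256*t^2 + 240*t + 75)/300.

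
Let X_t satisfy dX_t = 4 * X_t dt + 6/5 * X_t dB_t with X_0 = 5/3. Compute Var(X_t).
Var(X_t) = 25*(exp(36*t/25) - 1)*exp(8*t)/9

For GBM dX = mu X dt + sigma X dB with X_0 = x_0, apply Itô to Y = log X: dY = (mu - sigma^2/2) dt + sigma dB, so Y_t = log(x_0) + (mu - sigma^2/2) t + sigma B_t and hence X_t = x_0 * exp((mu - sigma^2/2) t + sigma B_t).
With mu = 4, sigma = 6/5, x_0 = 5/3, this gives:
  X_t = 5/3 * exp((82/25) * t + (6/5) * B_t).
Since sigma*B_t ~ Normal(0, sigma^2 t), E[exp(sigma*B_t)] = exp(sigma^2 t / 2); so E[X_t] = x_0 * exp((mu - sigma^2/2) t) * exp(sigma^2 t / 2) = x_0 * exp(mu t) = 5*exp(4*t)/3.
Var(X_t) = E[X_t^2] - (E[X_t])^2 = x_0^2 * exp(2 mu t) * (exp(sigma^2 t) - 1) = 25*(exp(36*t/25) - 1)*exp(8*t)/9.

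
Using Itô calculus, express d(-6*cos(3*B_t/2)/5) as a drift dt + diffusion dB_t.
d(-6*cos(3*B_t/2)/5) = (27*cos(3*B_t/2)/20) dt + (9*sin(3*B_t/2)/5) dB_t

Itô's formula for f(B_t) gives d f(B_t) = f'(B_t) dB_t + (1/2) f''(B_t) dt. Compute derivatives of f(x) = -6*cos(3*x/2)/5:
  f'(x)  = 9*sin(3*x/2)/5
  f''(x) = 27*cos(3*x/2)/10
Substitute x = B_t and multiply the f'' term by 1/2:
  drift     = (1/2) * (27*cos(3*x/2)/10) evaluated at B_t = 27*cos(3*B_t/2)/20
  diffusion = (9*sin(3*x/2)/5) evaluated at B_t = 9*sin(3*B_t/2)/5
Therefore d(-6*cos(3*B_t/2)/5) = (27*cos(3*B_t/2)/20) dt + (9*sin(3*B_t/2)/5) dB_t.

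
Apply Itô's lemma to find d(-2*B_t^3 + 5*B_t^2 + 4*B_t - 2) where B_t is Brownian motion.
d(-2*B_t^3 + 5*B_t^2 + 4*B_t - 2) = (5 - 6*B_t) dt + (-6*B_t^2 + 10*B_t + 4) dB_t

Itô's formula for f(B_t) gives d f(B_t) = f'(B_t) dB_t + (1/2) f''(B_t) dt. Compute derivatives of f(x) = -2*x^3 + 5*x^2 + 4*x - 2:
  f'(x)  = -6*x^2 + 10*x + 4
  f''(x) = 10 - 12*x
Substitute x = B_t and multiply the f'' term by 1/2:
  drift     = (1/2) * (10 - 12*x) evaluated at B_t = 5 - 6*B_t
  diffusion = (-6*x^2 + 10*x + 4) evaluated at B_t = -6*B_t^2 + 10*B_t + 4
Therefore d(-2*B_t^3 + 5*B_t^2 + 4*B_t - 2) = (5 - 6*B_t) dt + (-6*B_t^2 + 10*B_t + 4) dB_t.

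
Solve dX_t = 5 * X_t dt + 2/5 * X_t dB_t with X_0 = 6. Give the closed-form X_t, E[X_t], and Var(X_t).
X_t = 6 * exp((123/25) t + (2/5) B_t); E[X_t] = 6*exp(5*t); Var(X_t) = 36*(exp(4*t/25) - 1)*exp(10*t)

For GBM dX = mu X dt + sigma X dB with X_0 = x_0, apply Itô to Y = log X: dY = (mu - sigma^2/2) dt + sigma dB, so Y_t = log(x_0) + (mu - sigma^2/2) t + sigma B_t and hence X_t = x_0 * exp((mu - sigma^2/2) t + sigma B_t).
With mu = 5, sigma = 2/5, x_0 = 6, this gives:
  X_t = 6 * exp((123/25) * t + (2/5) * B_t).
Since sigma*B_t ~ Normal(0, sigma^2 t), E[exp(sigma*B_t)] = exp(sigma^2 t / 2); so E[X_t] = x_0 * exp((mu - sigma^2/2) t) * exp(sigma^2 t / 2) = x_0 * exp(mu t) = 6*exp(5*t).
Var(X_t) = E[X_t^2] - (E[X_t])^2 = x_0^2 * exp(2 mu t) * (exp(sigma^2 t) - 1) = 36*(exp(4*t/25) - 1)*exp(10*t).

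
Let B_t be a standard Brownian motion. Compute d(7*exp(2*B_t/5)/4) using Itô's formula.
d(7*exp(2*B_t/5)/4) = (7*exp(2*B_t/5)/50) dt + (7*exp(2*B_t/5)/10) dB_t

Itô's formula for f(B_t) gives d f(B_t) = f'(B_t) dB_t + (1/2) f''(B_t) dt. Compute derivatives of f(x) = 7*exp(2*x/5)/4:
  f'(x)  = 7*exp(2*x/5)/10
  f''(x) = 7*exp(2*x/5)/25
Substitute x = B_t and multiply the f'' term by 1/2:
  drift     = (1/2) * (7*exp(2*x/5)/25) evaluated at B_t = 7*exp(2*B_t/5)/50
  diffusion = (7*exp(2*x/5)/10) evaluated at B_t = 7*exp(2*B_t/5)/10
Therefore d(7*exp(2*B_t/5)/4) = (7*exp(2*B_t/5)/50) dt + (7*exp(2*B_t/5)/10) dB_t.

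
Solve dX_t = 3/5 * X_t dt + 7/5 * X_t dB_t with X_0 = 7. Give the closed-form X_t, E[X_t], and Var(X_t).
X_t = 7 * exp((-19/50) t + (7/5) B_t); E[X_t] = 7*exp(3*t/5); Var(X_t) = 49*(exp(49*t/25) - 1)*exp(6*t/5)

For GBM dX = mu X dt + sigma X dB with X_0 = x_0, apply Itô to Y = log X: dY = (mu - sigma^2/2) dt + sigma dB, so Y_t = log(x_0) + (mu - sigma^2/2) t + sigma B_t and hence X_t = x_0 * exp((mu - sigma^2/2) t + sigma B_t).
With mu = 3/5, sigma = 7/5, x_0 = 7, this gives:
  X_t = 7 * exp((-19/50) * t + (7/5) * B_t).
Since sigma*B_t ~ Normal(0, sigma^2 t), E[exp(sigma*B_t)] = exp(sigma^2 t / 2); so E[X_t] = x_0 * exp((mu - sigma^2/2) t) * exp(sigma^2 t / 2) = x_0 * exp(mu t) = 7*exp(3*t/5).
Var(X_t) = E[X_t^2] - (E[X_t])^2 = x_0^2 * exp(2 mu t) * (exp(sigma^2 t) - 1) = 49*(exp(49*t/25) - 1)*exp(6*t/5).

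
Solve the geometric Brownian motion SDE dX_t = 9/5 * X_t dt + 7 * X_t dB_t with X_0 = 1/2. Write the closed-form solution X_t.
X_t = 1/2 * exp((-227/10) * t + (7) * B_t)

For GBM dX = mu X dt + sigma X dB with X_0 = x_0, apply Itô to Y = log X: dY = (mu - sigma^2/2) dt + sigma dB, so Y_t = log(x_0) + (mu - sigma^2/2) t + sigma B_t and hence X_t = x_0 * exp((mu - sigma^2/2) t + sigma B_t).
With mu = 9/5, sigma = 7, x_0 = 1/2, this gives:
  X_t = 1/2 * exp((-227/10) * t + (7) * B_t).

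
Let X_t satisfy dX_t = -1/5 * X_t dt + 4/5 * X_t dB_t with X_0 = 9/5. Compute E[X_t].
E[X_t] = 9*exp(-t/5)/5

For GBM dX = mu X dt + sigma X dB with X_0 = x_0, apply Itô to Y = log X: dY = (mu - sigma^2/2) dt + sigma dB, so Y_t = log(x_0) + (mu - sigma^2/2) t + sigma B_t and hence X_t = x_0 * exp((mu - sigma^2/2) t + sigma B_t).
With mu = -1/5, sigma = 4/5, x_0 = 9/5, this gives:
  X_t = 9/5 * exp((-13/25) * t + (4/5) * B_t).
Since sigma*B_t ~ Normal(0, sigma^2 t), E[exp(sigma*B_t)] = exp(sigma^2 t / 2); so E[X_t] = x_0 * exp((mu - sigma^2/2) t) * exp(sigma^2 t / 2) = x_0 * exp(mu t) = 9*exp(-t/5)/5.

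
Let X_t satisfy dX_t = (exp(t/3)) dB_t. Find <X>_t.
<X>_t = 3*exp(2*t/3)/2 - 3/2

For an Itô process dX_t = a(t) dt + b(t) dB_t, the quadratic variation is <X>_t = int_0^t b(s)^2 ds (the drift term does not contribute). Here b(s) = exp(s/3), so
  b(s)^2 = exp(2*s/3).
Integrating from 0 to t:
  <X>_t = int_0^t (exp(2*s/3)) ds = 3*exp(2*t/3)/2 - 3/2.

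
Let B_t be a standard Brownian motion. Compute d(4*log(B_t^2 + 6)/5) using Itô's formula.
d(4*log(B_t^2 + 6)/5) = (4*(6 - B_t^2)/(5*(B_t^2 + 6)^2)) dt + (8*B_t/(5*(B_t^2 + 6))) dB_t

Itô's formula for f(B_t) gives d f(B_t) = f'(B_t) dB_t + (1/2) f''(B_t) dt. Compute derivatives of f(x) = 4*log(x^2 + 6)/5:
  f'(x)  = 8*x/(5*(x^2 + 6))
  f''(x) = 8*(6 - x^2)/(5*(x^2 + 6)^2)
Substitute x = B_t and multiply the f'' term by 1/2:
  drift     = (1/2) * (8*(6 - x^2)/(5*(x^2 + 6)^2)) evaluated at B_t = 4*(6 - B_t^2)/(5*(B_t^2 + 6)^2)
  diffusion = (8*x/(5*(x^2 + 6))) evaluated at B_t = 8*B_t/(5*(B_t^2 + 6))
Therefore d(4*log(B_t^2 + 6)/5) = (4*(6 - B_t^2)/(5*(B_t^2 + 6)^2)) dt + (8*B_t/(5*(B_t^2 + 6))) dB_t.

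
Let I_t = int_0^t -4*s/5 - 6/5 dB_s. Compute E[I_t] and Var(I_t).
E[I_t] = 0; Var(I_t) = 4*t*(4*t^2 + 18*t + 27)/75

The Itô integral of a deterministic integrand f(s) has mean 0 because each increment f(s) * (B_{s+ds} - B_s) has mean 0. By the Itô isometry:
  Var( int_0^t f(s) dB_s ) = E[ (int_0^t f(s) dB_s)^2 ] = int_0^t f(s)^2 ds.
Here f(s) = -4*s/5 - 6/5, so f(s)^2 = 4*(2*s + 3)^2/25. Integrate:
  int_0^t (4*(2*s + 3)^2/25) ds = 4*t*(4*t^2 + 18*t + 27)/75.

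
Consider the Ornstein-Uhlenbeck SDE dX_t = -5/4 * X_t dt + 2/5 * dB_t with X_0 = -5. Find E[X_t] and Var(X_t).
E[X_t] = -5*exp(-5*t/4); Var(X_t) = 8/125 - 8*exp(-5*t/2)/125

The OU SDE dX = -theta X dt + sigma dB admits the integrating factor exp(theta t): d(exp(theta t) X_t) = sigma exp(theta t) dB_t. Integrating from 0 to t:
  X_t = x_0 * exp(-theta t) + sigma * int_0^t exp(-theta (t-s)) dB_s.
The Itô integral has mean 0 and (by the Itô isometry) variance sigma^2 * int_0^t exp(-2 theta (t - s)) ds = sigma^2 * (1 - exp(-2 theta t)) / (2 theta).
With theta = 5/4, sigma = 2/5, x_0 = -5:
  E[X_t] = -5 * exp(-5/4 t) = -5*exp(-5*t/4)
  Var(X_t) = (2/5)^2 * (1 - exp(-2*5/4 t)) / (2 * 5/4) = 8/125 - 8*exp(-5*t/2)/125.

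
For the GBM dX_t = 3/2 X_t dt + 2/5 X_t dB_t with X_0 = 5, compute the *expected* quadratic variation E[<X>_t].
E[<X>_t] = 100*exp(79*t/25)/79 - 100/79

<X>_t = int_0^t ((2/5) * X_s)^2 ds. Taking expectation inside the integral: E[<X>_t] = (2/5)^2 * int_0^t E[X_s^2] ds. For GBM, E[X_s^2] = x_0^2 * exp((2 mu + sigma^2) s). Integrating:
  E[<X>_t] = (2/5)^2 * 5^2 * (exp((2*(3/2) + (2/5)^2) t) - 1) / (2*(3/2) + (2/5)^2)
           = (2/5)^2 * 5^2 * (exp((79/25) t) - 1) / (79/25) = 100*exp(79*t/25)/79 - 100/79.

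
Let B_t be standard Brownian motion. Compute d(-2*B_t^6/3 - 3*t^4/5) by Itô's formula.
d(-2*B_t^6/3 - 3*t^4/5) = (-10*B_t^4 - 12*t^3/5) dt + (-4*B_t^5) dB_t

Itô's formula for f(t, x): d f(t, B_t) = (f_t + (1/2) f_xx) dt + f_x dB_t. Compute partials of f(t, x) = -3*t^4/5 - 2*x^6/3:
  f_t(t,x)  = -12*t^3/5
  f_x(t,x)  = -4*x^5
  f_xx(t,x) = -20*x^4
Assemble drift = f_t + (1/2) f_xx = -12*t^3/5 - 10*x^4 and diffusion = f_x = -4*x^5. Substituting x = B_t:
  d(-2*B_t^6/3 - 3*t^4/5) = (-10*B_t^4 - 12*t^3/5) dt + (-4*B_t^5) dB_t.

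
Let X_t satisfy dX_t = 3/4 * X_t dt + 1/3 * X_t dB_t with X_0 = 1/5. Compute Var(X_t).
Var(X_t) = (exp(t/9) - 1)*exp(3*t/2)/25

For GBM dX = mu X dt + sigma X dB with X_0 = x_0, apply Itô to Y = log X: dY = (mu - sigma^2/2) dt + sigma dB, so Y_t = log(x_0) + (mu - sigma^2/2) t + sigma B_t and hence X_t = x_0 * exp((mu - sigma^2/2) t + sigma B_t).
With mu = 3/4, sigma = 1/3, x_0 = 1/5, this gives:
  X_t = 1/5 * exp((25/36) * t + (1/3) * B_t).
Since sigma*B_t ~ Normal(0, sigma^2 t), E[exp(sigma*B_t)] = exp(sigma^2 t / 2); so E[X_t] = x_0 * exp((mu - sigma^2/2) t) * exp(sigma^2 t / 2) = x_0 * exp(mu t) = exp(3*t/4)/5.
Var(X_t) = E[X_t^2] - (E[X_t])^2 = x_0^2 * exp(2 mu t) * (exp(sigma^2 t) - 1) = (exp(t/9) - 1)*exp(3*t/2)/25.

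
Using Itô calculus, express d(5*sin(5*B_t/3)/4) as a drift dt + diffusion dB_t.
d(5*sin(5*B_t/3)/4) = (-125*sin(5*B_t/3)/72) dt + (25*cos(5*B_t/3)/12) dB_t

Itô's formula for f(B_t) gives d f(B_t) = f'(B_t) dB_t + (1/2) f''(B_t) dt. Compute derivatives of f(x) = 5*sin(5*x/3)/4:
  f'(x)  = 25*cos(5*x/3)/12
  f''(x) = -125*sin(5*x/3)/36
Substitute x = B_t and multiply the f'' term by 1/2:
  drift     = (1/2) * (-125*sin(5*x/3)/36) evaluated at B_t = -125*sin(5*B_t/3)/72
  diffusion = (25*cos(5*x/3)/12) evaluated at B_t = 25*cos(5*B_t/3)/12
Therefore d(5*sin(5*B_t/3)/4) = (-125*sin(5*B_t/3)/72) dt + (25*cos(5*B_t/3)/12) dB_t.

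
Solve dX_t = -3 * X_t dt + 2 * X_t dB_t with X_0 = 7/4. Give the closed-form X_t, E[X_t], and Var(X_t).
X_t = 7/4 * exp((-5) t + (2) B_t); E[X_t] = 7*exp(-3*t)/4; Var(X_t) = (49*exp(4*t) - 49)*exp(-6*t)/16

For GBM dX = mu X dt + sigma X dB with X_0 = x_0, apply Itô to Y = log X: dY = (mu - sigma^2/2) dt + sigma dB, so Y_t = log(x_0) + (mu - sigma^2/2) t + sigma B_t and hence X_t = x_0 * exp((mu - sigma^2/2) t + sigma B_t).
With mu = -3, sigma = 2, x_0 = 7/4, this gives:
  X_t = 7/4 * exp((-5) * t + (2) * B_t).
Since sigma*B_t ~ Normal(0, sigma^2 t), E[exp(sigma*B_t)] = exp(sigma^2 t / 2); so E[X_t] = x_0 * exp((mu - sigma^2/2) t) * exp(sigma^2 t / 2) = x_0 * exp(mu t) = 7*exp(-3*t)/4.
Var(X_t) = E[X_t^2] - (E[X_t])^2 = x_0^2 * exp(2 mu t) * (exp(sigma^2 t) - 1) = (49*exp(4*t) - 49)*exp(-6*t)/16.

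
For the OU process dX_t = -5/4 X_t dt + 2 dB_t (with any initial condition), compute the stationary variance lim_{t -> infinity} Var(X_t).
lim Var(X_t) = 8/5

The OU SDE dX = -theta X dt + sigma dB admits the integrating factor exp(theta t): d(exp(theta t) X_t) = sigma exp(theta t) dB_t. Integrating from 0 to t gives X_t = x_0 * exp(-theta t) + sigma * int_0^t exp(-theta (t-s)) dB_s for any initial x_0. The Itô integral has variance (by the Itô isometry) sigma^2 * int_0^t exp(-2 theta (t - s)) ds = sigma^2 * (1 - exp(-2 theta t)) / (2 theta), independent of x_0.
With theta = 5/4, sigma = 2:
  Var(X_t) = (2)^2 * (1 - exp(-2*5/4 t)) / (2 * 5/4) = 8/5 - 8*exp(-5*t/2)/5.
As t -> infinity, exp(-2*5/4 t) -> 0, so the stationary variance is sigma^2 / (2 theta) = 8/5.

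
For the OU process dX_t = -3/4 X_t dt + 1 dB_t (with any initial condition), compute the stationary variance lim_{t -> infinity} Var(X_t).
lim Var(X_t) = 2/3

The OU SDE dX = -theta X dt + sigma dB admits the integrating factor exp(theta t): d(exp(theta t) X_t) = sigma exp(theta t) dB_t. Integrating from 0 to t gives X_t = x_0 * exp(-theta t) + sigma * int_0^t exp(-theta (t-s)) dB_s for any initial x_0. The Itô integral has variance (by the Itô isometry) sigma^2 * int_0^t exp(-2 theta (t - s)) ds = sigma^2 * (1 - exp(-2 theta t)) / (2 theta), independent of x_0.
With theta = 3/4, sigma = 1:
  Var(X_t) = (1)^2 * (1 - exp(-2*3/4 t)) / (2 * 3/4) = 2/3 - 2*exp(-3*t/2)/3.
As t -> infinity, exp(-2*3/4 t) -> 0, so the stationary variance is sigma^2 / (2 theta) = 2/3.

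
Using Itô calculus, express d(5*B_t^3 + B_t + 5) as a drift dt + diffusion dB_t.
d(5*B_t^3 + B_t + 5) = (15*B_t) dt + (15*B_t^2 + 1) dB_t

Itô's formula for f(B_t) gives d f(B_t) = f'(B_t) dB_t + (1/2) f''(B_t) dt. Compute derivatives of f(x) = 5*x^3 + x + 5:
  f'(x)  = 15*x^2 + 1
  f''(x) = 30*x
Substitute x = B_t and multiply the f'' term by 1/2:
  drift     = (1/2) * (30*x) evaluated at B_t = 15*B_t
  diffusion = (15*x^2 + 1) evaluated at B_t = 15*B_t^2 + 1
Therefore d(5*B_t^3 + B_t + 5) = (15*B_t) dt + (15*B_t^2 + 1) dB_t.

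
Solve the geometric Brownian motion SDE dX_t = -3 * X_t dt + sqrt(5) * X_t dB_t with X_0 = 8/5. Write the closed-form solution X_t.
X_t = 8/5 * exp((-11/2) * t + (sqrt(5)) * B_t)

For GBM dX = mu X dt + sigma X dB with X_0 = x_0, apply Itô to Y = log X: dY = (mu - sigma^2/2) dt + sigma dB, so Y_t = log(x_0) + (mu - sigma^2/2) t + sigma B_t and hence X_t = x_0 * exp((mu - sigma^2/2) t + sigma B_t).
With mu = -3, sigma = sqrt(5), x_0 = 8/5, this gives:
  X_t = 8/5 * exp((-11/2) * t + (sqrt(5)) * B_t).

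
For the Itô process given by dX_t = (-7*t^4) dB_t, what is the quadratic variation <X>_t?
<X>_t = 49*t^9/9

For an Itô process dX_t = a(t) dt + b(t) dB_t, the quadratic variation is <X>_t = int_0^t b(s)^2 ds (the drift term does not contribute). Here b(s) = -7*s^4, so
  b(s)^2 = 49*s^8.
Integrating from 0 to t:
  <X>_t = int_0^t (49*s^8) ds = 49*t^9/9.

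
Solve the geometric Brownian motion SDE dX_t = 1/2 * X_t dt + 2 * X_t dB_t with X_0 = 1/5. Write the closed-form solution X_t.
X_t = 1/5 * exp((-3/2) * t + (2) * B_t)

For GBM dX = mu X dt + sigma X dB with X_0 = x_0, apply Itô to Y = log X: dY = (mu - sigma^2/2) dt + sigma dB, so Y_t = log(x_0) + (mu - sigma^2/2) t + sigma B_t and hence X_t = x_0 * exp((mu - sigma^2/2) t + sigma B_t).
With mu = 1/2, sigma = 2, x_0 = 1/5, this gives:
  X_t = 1/5 * exp((-3/2) * t + (2) * B_t).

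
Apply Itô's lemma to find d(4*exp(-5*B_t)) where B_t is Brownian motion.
d(4*exp(-5*B_t)) = (50*exp(-5*B_t)) dt + (-20*exp(-5*B_t)) dB_t

Itô's formula for f(B_t) gives d f(B_t) = f'(B_t) dB_t + (1/2) f''(B_t) dt. Compute derivatives of f(x) = 4*exp(-5*x):
  f'(x)  = -20*exp(-5*x)
  f''(x) = 100*exp(-5*x)
Substitute x = B_t and multiply the f'' term by 1/2:
  drift     = (1/2) * (100*exp(-5*x)) evaluated at B_t = 50*exp(-5*B_t)
  diffusion = (-20*exp(-5*x)) evaluated at B_t = -20*exp(-5*B_t)
Therefore d(4*exp(-5*B_t)) = (50*exp(-5*B_t)) dt + (-20*exp(-5*B_t)) dB_t.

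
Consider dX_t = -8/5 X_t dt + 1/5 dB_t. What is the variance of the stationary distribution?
lim Var(X_t) = 1/80

The OU SDE dX = -theta X dt + sigma dB admits the integrating factor exp(theta t): d(exp(theta t) X_t) = sigma exp(theta t) dB_t. Integrating from 0 to t gives X_t = x_0 * exp(-theta t) + sigma * int_0^t exp(-theta (t-s)) dB_s for any initial x_0. The Itô integral has variance (by the Itô isometry) sigma^2 * int_0^t exp(-2 theta (t - s)) ds = sigma^2 * (1 - exp(-2 theta t)) / (2 theta), independent of x_0.
With theta = 8/5, sigma = 1/5:
  Var(X_t) = (1/5)^2 * (1 - exp(-2*8/5 t)) / (2 * 8/5) = 1/80 - exp(-16*t/5)/80.
As t -> infinity, exp(-2*8/5 t) -> 0, so the stationary variance is sigma^2 / (2 theta) = 1/80.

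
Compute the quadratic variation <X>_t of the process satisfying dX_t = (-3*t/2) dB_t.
<X>_t = 3*t^3/4

For an Itô process dX_t = a(t) dt + b(t) dB_t, the quadratic variation is <X>_t = int_0^t b(s)^2 ds (the drift term does not contribute). Here b(s) = -3*s/2, so
  b(s)^2 = 9*s^2/4.
Integrating from 0 to t:
  <X>_t = int_0^t (9*s^2/4) ds = 3*t^3/4.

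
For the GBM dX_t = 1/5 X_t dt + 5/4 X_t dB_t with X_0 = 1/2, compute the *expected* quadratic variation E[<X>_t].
E[<X>_t] = 125*exp(157*t/80)/628 - 125/628

<X>_t = int_0^t ((5/4) * X_s)^2 ds. Taking expectation inside the integral: E[<X>_t] = (5/4)^2 * int_0^t E[X_s^2] ds. For GBM, E[X_s^2] = x_0^2 * exp((2 mu + sigma^2) s). Integrating:
  E[<X>_t] = (5/4)^2 * (1/2)^2 * (exp((2*(1/5) + (5/4)^2) t) - 1) / (2*(1/5) + (5/4)^2)
           = (5/4)^2 * (1/2)^2 * (exp((157/80) t) - 1) / (157/80) = 125*exp(157*t/80)/628 - 125/628.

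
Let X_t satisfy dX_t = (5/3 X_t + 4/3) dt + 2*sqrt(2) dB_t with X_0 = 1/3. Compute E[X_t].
E[X_t] = 17*exp(5*t/3)/15 - 4/5

Taking expectations and using E[dB_t] = 0, the mean m(t) = E[X_t] satisfies the ODE m'(t) = a m(t) + b with m(0) = x_0. With a = 5/3, b = 4/3, x_0 = 1/3, the solution is
  m(t) = x_0 * exp(a t) + (b/a) * (exp(a t) - 1)
       = (1/3) * exp((5/3) t) + ((4/3)/(5/3)) * (exp((5/3) t) - 1)
       = 17*exp(5*t/3)/15 - 4/5.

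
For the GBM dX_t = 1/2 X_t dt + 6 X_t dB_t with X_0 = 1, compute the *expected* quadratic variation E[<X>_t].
E[<X>_t] = 36*exp(37*t)/37 - 36/37

<X>_t = int_0^t (6 * X_s)^2 ds. Taking expectation inside the integral: E[<X>_t] = 6^2 * int_0^t E[X_s^2] ds. For GBM, E[X_s^2] = x_0^2 * exp((2 mu + sigma^2) s). Integrating:
  E[<X>_t] = 6^2 * 1^2 * (exp((2*(1/2) + 6^2) t) - 1) / (2*(1/2) + 6^2)
           = 6^2 * 1^2 * (exp(37 t) - 1) / 37 = 36*exp(37*t)/37 - 36/37.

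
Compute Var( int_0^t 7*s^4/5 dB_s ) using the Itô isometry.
Var = 49*t^9/225

The Itô integral of a deterministic integrand f(s) has mean 0 because each increment f(s) * (B_{s+ds} - B_s) has mean 0. By the Itô isometry:
  Var( int_0^t f(s) dB_s ) = E[ (int_0^t f(s) dB_s)^2 ] = int_0^t f(s)^2 ds.
Here f(s) = 7*s^4/5, so f(s)^2 = 49*s^8/25. Integrate:
  int_0^t (49*s^8/25) ds = 49*t^9/225.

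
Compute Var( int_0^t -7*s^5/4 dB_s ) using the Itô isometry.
Var = 49*t^11/176

The Itô integral of a deterministic integrand f(s) has mean 0 because each increment f(s) * (B_{s+ds} - B_s) has mean 0. By the Itô isometry:
  Var( int_0^t f(s) dB_s ) = E[ (int_0^t f(s) dB_s)^2 ] = int_0^t f(s)^2 ds.
Here f(s) = -7*s^5/4, so f(s)^2 = 49*s^10/16. Integrate:
  int_0^t (49*s^10/16) ds = 49*t^11/176.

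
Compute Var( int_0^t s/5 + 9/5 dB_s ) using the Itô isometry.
Var = t*(t^2 + 27*t + 243)/75

The Itô integral of a deterministic integrand f(s) has mean 0 because each increment f(s) * (B_{s+ds} - B_s) has mean 0. By the Itô isometry:
  Var( int_0^t f(s) dB_s ) = E[ (int_0^t f(s) dB_s)^2 ] = int_0^t f(s)^2 ds.
Here f(s) = s/5 + 9/5, so f(s)^2 = (s + 9)^2/25. Integrate:
  int_0^t ((s + 9)^2/25) ds = t*(t^2 + 27*t + 243)/75.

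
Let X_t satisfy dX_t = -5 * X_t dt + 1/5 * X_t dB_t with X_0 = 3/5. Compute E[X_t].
E[X_t] = 3*exp(-5*t)/5

For GBM dX = mu X dt + sigma X dB with X_0 = x_0, apply Itô to Y = log X: dY = (mu - sigma^2/2) dt + sigma dB, so Y_t = log(x_0) + (mu - sigma^2/2) t + sigma B_t and hence X_t = x_0 * exp((mu - sigma^2/2) t + sigma B_t).
With mu = -5, sigma = 1/5, x_0 = 3/5, this gives:
  X_t = 3/5 * exp((-251/50) * t + (1/5) * B_t).
Since sigma*B_t ~ Normal(0, sigma^2 t), E[exp(sigma*B_t)] = exp(sigma^2 t / 2); so E[X_t] = x_0 * exp((mu - sigma^2/2) t) * exp(sigma^2 t / 2) = x_0 * exp(mu t) = 3*exp(-5*t)/5.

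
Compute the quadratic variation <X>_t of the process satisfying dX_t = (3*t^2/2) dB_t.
<X>_t = 9*t^5/20

For an Itô process dX_t = a(t) dt + b(t) dB_t, the quadratic variation is <X>_t = int_0^t b(s)^2 ds (the drift term does not contribute). Here b(s) = 3*s^2/2, so
  b(s)^2 = 9*s^4/4.
Integrating from 0 to t:
  <X>_t = int_0^t (9*s^4/4) ds = 9*t^5/20.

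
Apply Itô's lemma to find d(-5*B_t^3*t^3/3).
d(-5*B_t^3*t^3/3) = (5*B_t*t^2*(-B_t^2 - t)) dt + (-5*B_t^2*t^3) dB_t

Itô's formula for f(t, x): d f(t, B_t) = (f_t + (1/2) f_xx) dt + f_x dB_t. Compute partials of f(t, x) = -5*t^3*x^3/3:
  f_t(t,x)  = -5*t^2*x^3
  f_x(t,x)  = -5*t^3*x^2
  f_xx(t,x) = -10*t^3*x
Assemble drift = f_t + (1/2) f_xx = 5*t^2*x*(-t - x^2) and diffusion = f_x = -5*t^3*x^2. Substituting x = B_t:
  d(-5*B_t^3*t^3/3) = (5*B_t*t^2*(-B_t^2 - t)) dt + (-5*B_t^2*t^3) dB_t.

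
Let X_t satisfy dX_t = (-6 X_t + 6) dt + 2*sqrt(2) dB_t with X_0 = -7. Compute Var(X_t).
Var(X_t) = 2/3 - 2*exp(-12*t)/3

The variance V(t) = Var(X_t) satisfies V'(t) = 2 a V(t) + c^2 with V(0) = 0 (drift coefficient is linear in X, diffusion is constant). With a = -6, c = 2*sqrt(2), the solution is
  V(t) = (c^2 / (2 a)) * (exp(2 a t) - 1)
       = ((2*sqrt(2))^2 / (2*(-6))) * (exp((-12) t) - 1)
       = 2/3 - 2*exp(-12*t)/3.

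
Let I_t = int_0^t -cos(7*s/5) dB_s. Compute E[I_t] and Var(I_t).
E[I_t] = 0; Var(I_t) = t/2 + 5*sin(14*t/5)/28

The Itô integral of a deterministic integrand f(s) has mean 0 because each increment f(s) * (B_{s+ds} - B_s) has mean 0. By the Itô isometry:
  Var( int_0^t f(s) dB_s ) = E[ (int_0^t f(s) dB_s)^2 ] = int_0^t f(s)^2 ds.
Here f(s) = -cos(7*s/5), so f(s)^2 = cos(7*s/5)^2. Integrate:
  int_0^t (cos(7*s/5)^2) ds = t/2 + 5*sin(14*t/5)/28.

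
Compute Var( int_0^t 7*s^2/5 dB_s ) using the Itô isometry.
Var = 49*t^5/125

The Itô integral of a deterministic integrand f(s) has mean 0 because each increment f(s) * (B_{s+ds} - B_s) has mean 0. By the Itô isometry:
  Var( int_0^t f(s) dB_s ) = E[ (int_0^t f(s) dB_s)^2 ] = int_0^t f(s)^2 ds.
Here f(s) = 7*s^2/5, so f(s)^2 = 49*s^4/25. Integrate:
  int_0^t (49*s^4/25) ds = 49*t^5/125.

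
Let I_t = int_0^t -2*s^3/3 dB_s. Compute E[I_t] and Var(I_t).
E[I_t] = 0; Var(I_t) = 4*t^7/63

The Itô integral of a deterministic integrand f(s) has mean 0 because each increment f(s) * (B_{s+ds} - B_s) has mean 0. By the Itô isometry:
  Var( int_0^t f(s) dB_s ) = E[ (int_0^t f(s) dB_s)^2 ] = int_0^t f(s)^2 ds.
Here f(s) = -2*s^3/3, so f(s)^2 = 4*s^6/9. Integrate:
  int_0^t (4*s^6/9) ds = 4*t^7/63.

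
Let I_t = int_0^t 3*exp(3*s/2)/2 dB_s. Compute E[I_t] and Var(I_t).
E[I_t] = 0; Var(I_t) = 3*exp(3*t)/4 - 3/4

The Itô integral of a deterministic integrand f(s) has mean 0 because each increment f(s) * (B_{s+ds} - B_s) has mean 0. By the Itô isometry:
  Var( int_0^t f(s) dB_s ) = E[ (int_0^t f(s) dB_s)^2 ] = int_0^t f(s)^2 ds.
Here f(s) = 3*exp(3*s/2)/2, so f(s)^2 = 9*exp(3*s)/4. Integrate:
  int_0^t (9*exp(3*s)/4) ds = 3*exp(3*t)/4 - 3/4.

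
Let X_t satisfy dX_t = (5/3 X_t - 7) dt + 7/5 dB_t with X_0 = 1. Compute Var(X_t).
Var(X_t) = 147*exp(10*t/3)/250 - 147/250

The variance V(t) = Var(X_t) satisfies V'(t) = 2 a V(t) + c^2 with V(0) = 0 (drift coefficient is linear in X, diffusion is constant). With a = 5/3, c = 7/5, the solution is
  V(t) = (c^2 / (2 a)) * (exp(2 a t) - 1)
       = ((7/5)^2 / (2*(5/3))) * (exp((10/3) t) - 1)
       = 147*exp(10*t/3)/250 - 147/250.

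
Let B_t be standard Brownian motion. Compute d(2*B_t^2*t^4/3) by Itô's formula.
d(2*B_t^2*t^4/3) = (2*t^3*(4*B_t^2 + t)/3) dt + (4*B_t*t^4/3) dB_t

Itô's formula for f(t, x): d f(t, B_t) = (f_t + (1/2) f_xx) dt + f_x dB_t. Compute partials of f(t, x) = 2*t^4*x^2/3:
  f_t(t,x)  = 8*t^3*x^2/3
  f_x(t,x)  = 4*t^4*x/3
  f_xx(t,x) = 4*t^4/3
Assemble drift = f_t + (1/2) f_xx = 2*t^3*(t + 4*x^2)/3 and diffusion = f_x = 4*t^4*x/3. Substituting x = B_t:
  d(2*B_t^2*t^4/3) = (2*t^3*(4*B_t^2 + t)/3) dt + (4*B_t*t^4/3) dB_t.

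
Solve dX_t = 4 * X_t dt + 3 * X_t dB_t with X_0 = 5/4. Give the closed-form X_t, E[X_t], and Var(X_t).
X_t = 5/4 * exp((-1/2) t + (3) B_t); E[X_t] = 5*exp(4*t)/4; Var(X_t) = 25*(exp(9*t) - 1)*exp(8*t)/16

For GBM dX = mu X dt + sigma X dB with X_0 = x_0, apply Itô to Y = log X: dY = (mu - sigma^2/2) dt + sigma dB, so Y_t = log(x_0) + (mu - sigma^2/2) t + sigma B_t and hence X_t = x_0 * exp((mu - sigma^2/2) t + sigma B_t).
With mu = 4, sigma = 3, x_0 = 5/4, this gives:
  X_t = 5/4 * exp((-1/2) * t + (3) * B_t).
Since sigma*B_t ~ Normal(0, sigma^2 t), E[exp(sigma*B_t)] = exp(sigma^2 t / 2); so E[X_t] = x_0 * exp((mu - sigma^2/2) t) * exp(sigma^2 t / 2) = x_0 * exp(mu t) = 5*exp(4*t)/4.
Var(X_t) = E[X_t^2] - (E[X_t])^2 = x_0^2 * exp(2 mu t) * (exp(sigma^2 t) - 1) = 25*(exp(9*t) - 1)*exp(8*t)/16.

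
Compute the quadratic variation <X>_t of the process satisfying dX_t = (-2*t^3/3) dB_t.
<X>_t = 4*t^7/63

For an Itô process dX_t = a(t) dt + b(t) dB_t, the quadratic variation is <X>_t = int_0^t b(s)^2 ds (the drift term does not contribute). Here b(s) = -2*s^3/3, so
  b(s)^2 = 4*s^6/9.
Integrating from 0 to t:
  <X>_t = int_0^t (4*s^6/9) ds = 4*t^7/63.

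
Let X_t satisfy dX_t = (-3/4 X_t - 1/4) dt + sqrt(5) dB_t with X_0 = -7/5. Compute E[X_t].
E[X_t] = -1/3 - 16*exp(-3*t/4)/15

Taking expectations and using E[dB_t] = 0, the mean m(t) = E[X_t] satisfies the ODE m'(t) = a m(t) + b with m(0) = x_0. With a = -3/4, b = -1/4, x_0 = -7/5, the solution is
  m(t) = x_0 * exp(a t) + (b/a) * (exp(a t) - 1)
       = (-7/5) * exp((-3/4) t) + ((-1/4)/(-3/4)) * (exp((-3/4) t) - 1)
       = -1/3 - 16*exp(-3*t/4)/15.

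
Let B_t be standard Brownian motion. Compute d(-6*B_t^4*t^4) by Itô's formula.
d(-6*B_t^4*t^4) = (B_t^2*t^3*(-24*B_t^2 - 36*t)) dt + (-24*B_t^3*t^4) dB_t

Itô's formula for f(t, x): d f(t, B_t) = (f_t + (1/2) f_xx) dt + f_x dB_t. Compute partials of f(t, x) = -6*t^4*x^4:
  f_t(t,x)  = -24*t^3*x^4
  f_x(t,x)  = -24*t^4*x^3
  f_xx(t,x) = -72*t^4*x^2
Assemble drift = f_t + (1/2) f_xx = t^3*x^2*(-36*t - 24*x^2) and diffusion = f_x = -24*t^4*x^3. Substituting x = B_t:
  d(-6*B_t^4*t^4) = (B_t^2*t^3*(-24*B_t^2 - 36*t)) dt + (-24*B_t^3*t^4) dB_t.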